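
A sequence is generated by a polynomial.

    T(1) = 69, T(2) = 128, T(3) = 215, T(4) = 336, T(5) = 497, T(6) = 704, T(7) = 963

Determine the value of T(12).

59  87  121  161  207  259
28  34  40  46  52
6  6  6  6
Third differences constant at 6.
52 + 6 = 58;  259 + 58 = 317;  963 + 317 = 1280
58 + 6 = 64;  317 + 64 = 381;  1280 + 381 = 1661
64 + 6 = 70;  381 + 70 = 451;  1661 + 451 = 2112
70 + 6 = 76;  451 + 76 = 527;  2112 + 527 = 2639
76 + 6 = 82;  527 + 82 = 609;  2639 + 609 = 3248

3248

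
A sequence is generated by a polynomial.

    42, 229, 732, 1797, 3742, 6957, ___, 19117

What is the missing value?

11904

Using the first 6 terms:
D1: 187, 503, 1065, 1945, 3215
D2: 316, 562, 880, 1270
D3: 246, 318, 390
D4: 72, 72
Constant fourth difference = 72.
Extend forward: 390 + 72 = 462;  1270 + 462 = 1732;  3215 + 1732 = 4947;  6957 + 4947 = 11904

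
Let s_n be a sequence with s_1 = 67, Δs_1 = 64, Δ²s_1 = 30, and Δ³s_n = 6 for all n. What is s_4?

355

Build the table forward from the leading diagonal:
Third differences: 6  6  6  6
Second differences: 30  36  42  48
First differences: 64  94  130  172
s: 67  131  225  355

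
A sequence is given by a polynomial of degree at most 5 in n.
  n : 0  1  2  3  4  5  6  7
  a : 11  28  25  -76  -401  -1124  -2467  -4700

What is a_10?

-20159

Δ: 17 , -3 , -101 , -325 , -723 , -1343 , -2233
Δ²: -20 , -98 , -224 , -398 , -620 , -890
Δ³: -78 , -126 , -174 , -222 , -270
Δ⁴: -48 , -48 , -48 , -48
Constant fourth difference = -48, so extend:
-270 − 48 = -318;  -890 − 318 = -1208;  -2233 − 1208 = -3441;  -4700 − 3441 = -8141
-318 − 48 = -366;  -1208 − 366 = -1574;  -3441 − 1574 = -5015;  -8141 − 5015 = -13156
-366 − 48 = -414;  -1574 − 414 = -1988;  -5015 − 1988 = -7003;  -13156 − 7003 = -20159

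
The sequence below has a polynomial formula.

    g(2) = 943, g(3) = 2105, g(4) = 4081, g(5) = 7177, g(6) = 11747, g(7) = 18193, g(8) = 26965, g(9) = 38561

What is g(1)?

337

1162, 1976, 3096, 4570, 6446, 8772, 11596
814, 1120, 1474, 1876, 2326, 2824
306, 354, 402, 450, 498
48, 48, 48, 48
The fourth differences are constant at 48.
Work back: 306 − 48 = 258;  814 − 258 = 556;  1162 − 556 = 606;  943 − 606 = 337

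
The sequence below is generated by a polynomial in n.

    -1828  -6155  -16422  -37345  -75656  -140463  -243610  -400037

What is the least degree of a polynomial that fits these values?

D1: -4327, -10267, -20923, -38311, -64807, -103147, -156427
D2: -5940, -10656, -17388, -26496, -38340, -53280
D3: -4716, -6732, -9108, -11844, -14940
D4: -2016, -2376, -2736, -3096
D5: -360, -360, -360
The fifth differences are constant, so the polynomial has degree 5.

5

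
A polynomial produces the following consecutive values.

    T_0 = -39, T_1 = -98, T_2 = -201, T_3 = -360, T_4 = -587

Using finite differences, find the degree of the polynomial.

D1: -59, -103, -159, -227
D2: -44, -56, -68
D3: -12, -12
The third differences are constant, so the polynomial has degree 3.

3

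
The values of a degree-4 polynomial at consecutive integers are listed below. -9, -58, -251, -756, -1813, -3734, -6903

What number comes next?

-11776

First differences: -49  -193  -505  -1057  -1921  -3169
Second differences: -144  -312  -552  -864  -1248
Third differences: -168  -240  -312  -384
Fourth differences: -72  -72  -72
The fourth differences are constant (-72).
-384 − 72 = -456;  -1248 − 456 = -1704;  -3169 − 1704 = -4873;  -6903 − 4873 = -11776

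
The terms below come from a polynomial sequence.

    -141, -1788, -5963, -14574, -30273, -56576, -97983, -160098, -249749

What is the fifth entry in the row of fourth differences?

D1: -1647, -4175, -8611, -15699, -26303, -41407, -62115, -89651
D2: -2528, -4436, -7088, -10604, -15104, -20708, -27536
D3: -1908, -2652, -3516, -4500, -5604, -6828
D4: -744, -864, -984, -1104, -1224
D5: -120, -120, -120, -120

-1224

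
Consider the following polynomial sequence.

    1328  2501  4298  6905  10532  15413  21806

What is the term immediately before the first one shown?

617

First differences: 1173, 1797, 2607, 3627, 4881, 6393
Second differences: 624, 810, 1020, 1254, 1512
Third differences: 186, 210, 234, 258
Fourth differences: 24, 24, 24
The fourth differences are constant at 24.
Work back: 186 − 24 = 162;  624 − 162 = 462;  1173 − 462 = 711;  1328 − 711 = 617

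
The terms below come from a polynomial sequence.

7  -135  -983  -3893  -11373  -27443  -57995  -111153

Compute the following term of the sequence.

-197633

D1: -142 , -848 , -2910 , -7480 , -16070 , -30552 , -53158
D2: -706 , -2062 , -4570 , -8590 , -14482 , -22606
D3: -1356 , -2508 , -4020 , -5892 , -8124
D4: -1152 , -1512 , -1872 , -2232
D5: -360 , -360 , -360
The fifth differences are constant (-360).
-2232 − 360 = -2592;  -8124 − 2592 = -10716;  -22606 − 10716 = -33322;  -53158 − 33322 = -86480;  -111153 − 86480 = -197633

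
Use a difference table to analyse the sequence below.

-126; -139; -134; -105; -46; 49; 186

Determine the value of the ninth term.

610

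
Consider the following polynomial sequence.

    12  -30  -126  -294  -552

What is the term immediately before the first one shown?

-42  -96  -168  -258
-54  -72  -90
-18  -18
The third differences are constant at -18.
Work back: -54 + 18 = -36;  -42 + 36 = -6;  12 + 6 = 18

18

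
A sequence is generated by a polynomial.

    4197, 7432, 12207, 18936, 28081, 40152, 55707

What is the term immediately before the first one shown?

2136

D1: 3235  4775  6729  9145  12071  15555
D2: 1540  1954  2416  2926  3484
D3: 414  462  510  558
D4: 48  48  48
The fourth differences are constant at 48.
Work back: 414 − 48 = 366;  1540 − 366 = 1174;  3235 − 1174 = 2061;  4197 − 2061 = 2136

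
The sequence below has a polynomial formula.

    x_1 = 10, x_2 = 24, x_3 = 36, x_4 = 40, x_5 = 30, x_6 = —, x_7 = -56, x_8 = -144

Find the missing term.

Using the first 5 terms:
14  12  4  -10
-2  -8  -14
-6  -6
Constant third difference = -6.
Extend forward: -14 − 6 = -20;  -10 − 20 = -30;  30 − 30 = 0

0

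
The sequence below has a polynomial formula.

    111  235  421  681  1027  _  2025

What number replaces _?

Using the first 5 terms:
D1: 124, 186, 260, 346
D2: 62, 74, 86
D3: 12, 12
Constant third difference = 12.
Extend forward: 86 + 12 = 98;  346 + 98 = 444;  1027 + 444 = 1471

1471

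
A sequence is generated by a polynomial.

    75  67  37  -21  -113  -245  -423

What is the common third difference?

-6

Δ: -8, -30, -58, -92, -132, -178
Δ²: -22, -28, -34, -40, -46
Δ³: -6, -6, -6, -6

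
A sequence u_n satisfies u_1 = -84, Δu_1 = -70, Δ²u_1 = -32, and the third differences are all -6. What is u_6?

Build the table forward from the leading diagonal:
Δ³: -6  -6  -6  -6  -6  -6
Δ²: -32  -38  -44  -50  -56  -62
Δ: -70  -102  -140  -184  -234  -290
u: -84  -154  -256  -396  -580  -814

-814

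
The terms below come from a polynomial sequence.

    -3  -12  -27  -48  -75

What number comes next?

-108

D1: -9 , -15 , -21 , -27
D2: -6 , -6 , -6
Constant second difference = -6, so extend:
-27 − 6 = -33;  -75 − 33 = -108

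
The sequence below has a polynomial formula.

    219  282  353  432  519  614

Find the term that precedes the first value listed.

D1: 63  71  79  87  95
D2: 8  8  8  8
The second differences are constant at 8.
Work back: 63 − 8 = 55;  219 − 55 = 164

164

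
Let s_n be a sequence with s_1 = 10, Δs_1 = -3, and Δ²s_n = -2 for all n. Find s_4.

Build the table forward from the leading diagonal:
Δ²: -2  -2  -2  -2
Δ: -3  -5  -7  -9
s: 10  7  2  -5

-5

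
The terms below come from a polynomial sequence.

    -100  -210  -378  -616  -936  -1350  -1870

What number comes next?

-110 , -168 , -238 , -320 , -414 , -520
-58 , -70 , -82 , -94 , -106
-12 , -12 , -12 , -12
Constant third difference = -12, so extend:
-106 − 12 = -118;  -520 − 118 = -638;  -1870 − 638 = -2508

-2508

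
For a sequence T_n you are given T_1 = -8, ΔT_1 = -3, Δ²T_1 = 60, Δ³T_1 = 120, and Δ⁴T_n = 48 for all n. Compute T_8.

7111

Build the table forward from the leading diagonal:
Δ⁴: 48  48  48  48  48  48  48  48
Δ³: 120  168  216  264  312  360  408  456
Δ²: 60  180  348  564  828  1140  1500  1908
Δ: -3  57  237  585  1149  1977  3117  4617
T: -8  -11  46  283  868  2017  3994  7111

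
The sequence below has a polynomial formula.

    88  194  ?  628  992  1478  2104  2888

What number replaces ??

Using the last 5 terms:
364, 486, 626, 784
122, 140, 158
18, 18
Constant third difference = 18.
Extend backward: 122 − 18 = 104;  364 − 104 = 260;  628 − 260 = 368

368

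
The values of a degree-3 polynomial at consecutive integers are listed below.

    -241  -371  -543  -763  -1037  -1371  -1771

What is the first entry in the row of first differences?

-130

Δ: -130, -172, -220, -274, -334, -400
Δ²: -42, -48, -54, -60, -66
Δ³: -6, -6, -6, -6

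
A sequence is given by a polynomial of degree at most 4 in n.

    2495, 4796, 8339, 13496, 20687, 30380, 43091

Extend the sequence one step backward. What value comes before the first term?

D1: 2301, 3543, 5157, 7191, 9693, 12711
D2: 1242, 1614, 2034, 2502, 3018
D3: 372, 420, 468, 516
D4: 48, 48, 48
The fourth differences are constant at 48.
Work back: 372 − 48 = 324;  1242 − 324 = 918;  2301 − 918 = 1383;  2495 − 1383 = 1112

1112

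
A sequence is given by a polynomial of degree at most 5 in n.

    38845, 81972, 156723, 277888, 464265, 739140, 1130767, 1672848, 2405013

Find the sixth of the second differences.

Δ: 43127, 74751, 121165, 186377, 274875, 391627, 542081, 732165
Δ²: 31624, 46414, 65212, 88498, 116752, 150454, 190084
Δ³: 14790, 18798, 23286, 28254, 33702, 39630
Δ⁴: 4008, 4488, 4968, 5448, 5928
Δ⁵: 480, 480, 480, 480

150454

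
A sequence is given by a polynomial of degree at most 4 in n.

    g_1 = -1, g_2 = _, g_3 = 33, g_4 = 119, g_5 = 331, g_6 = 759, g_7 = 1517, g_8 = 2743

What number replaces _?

Using the last 6 terms:
86, 212, 428, 758, 1226
126, 216, 330, 468
90, 114, 138
24, 24
Constant fourth difference = 24.
Extend backward: 90 − 24 = 66;  126 − 66 = 60;  86 − 60 = 26;  33 − 26 = 7

7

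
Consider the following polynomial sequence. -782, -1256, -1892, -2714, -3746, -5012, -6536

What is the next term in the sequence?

-8342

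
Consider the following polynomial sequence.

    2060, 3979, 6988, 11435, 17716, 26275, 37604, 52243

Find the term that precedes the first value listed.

931

First differences: 1919, 3009, 4447, 6281, 8559, 11329, 14639
Second differences: 1090, 1438, 1834, 2278, 2770, 3310
Third differences: 348, 396, 444, 492, 540
Fourth differences: 48, 48, 48, 48
The fourth differences are constant at 48.
Work back: 348 − 48 = 300;  1090 − 300 = 790;  1919 − 790 = 1129;  2060 − 1129 = 931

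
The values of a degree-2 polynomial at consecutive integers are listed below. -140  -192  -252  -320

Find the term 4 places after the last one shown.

Δ: -52 , -60 , -68
Δ²: -8 , -8
Second differences constant at -8.
-68 − 8 = -76;  -320 − 76 = -396
-76 − 8 = -84;  -396 − 84 = -480
-84 − 8 = -92;  -480 − 92 = -572
-92 − 8 = -100;  -572 − 100 = -672

-672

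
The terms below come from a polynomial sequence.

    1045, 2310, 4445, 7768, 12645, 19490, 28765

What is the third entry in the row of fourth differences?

Δ: 1265, 2135, 3323, 4877, 6845, 9275
Δ²: 870, 1188, 1554, 1968, 2430
Δ³: 318, 366, 414, 462
Δ⁴: 48, 48, 48

48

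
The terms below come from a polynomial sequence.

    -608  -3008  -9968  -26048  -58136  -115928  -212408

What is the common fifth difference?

Δ: -2400, -6960, -16080, -32088, -57792, -96480
Δ²: -4560, -9120, -16008, -25704, -38688
Δ³: -4560, -6888, -9696, -12984
Δ⁴: -2328, -2808, -3288
Δ⁵: -480, -480

-480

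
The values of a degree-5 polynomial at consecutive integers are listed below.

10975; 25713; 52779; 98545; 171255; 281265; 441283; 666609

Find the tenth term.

1388785

D1: 14738 , 27066 , 45766 , 72710 , 110010 , 160018 , 225326
D2: 12328 , 18700 , 26944 , 37300 , 50008 , 65308
D3: 6372 , 8244 , 10356 , 12708 , 15300
D4: 1872 , 2112 , 2352 , 2592
D5: 240 , 240 , 240
The fifth differences are constant (240).
2592 + 240 = 2832;  15300 + 2832 = 18132;  65308 + 18132 = 83440;  225326 + 83440 = 308766;  666609 + 308766 = 975375
2832 + 240 = 3072;  18132 + 3072 = 21204;  83440 + 21204 = 104644;  308766 + 104644 = 413410;  975375 + 413410 = 1388785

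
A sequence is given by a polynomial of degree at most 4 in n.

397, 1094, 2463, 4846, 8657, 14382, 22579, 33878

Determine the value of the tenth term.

68662

Δ: 697  1369  2383  3811  5725  8197  11299
Δ²: 672  1014  1428  1914  2472  3102
Δ³: 342  414  486  558  630
Δ⁴: 72  72  72  72
Fourth differences constant at 72.
630 + 72 = 702;  3102 + 702 = 3804;  11299 + 3804 = 15103;  33878 + 15103 = 48981
702 + 72 = 774;  3804 + 774 = 4578;  15103 + 4578 = 19681;  48981 + 19681 = 68662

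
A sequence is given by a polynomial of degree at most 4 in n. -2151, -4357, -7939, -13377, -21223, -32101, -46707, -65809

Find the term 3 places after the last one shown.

-158851

-2206, -3582, -5438, -7846, -10878, -14606, -19102
-1376, -1856, -2408, -3032, -3728, -4496
-480, -552, -624, -696, -768
-72, -72, -72, -72
The fourth differences are constant (-72).
-768 − 72 = -840;  -4496 − 840 = -5336;  -19102 − 5336 = -24438;  -65809 − 24438 = -90247
-840 − 72 = -912;  -5336 − 912 = -6248;  -24438 − 6248 = -30686;  -90247 − 30686 = -120933
-912 − 72 = -984;  -6248 − 984 = -7232;  -30686 − 7232 = -37918;  -120933 − 37918 = -158851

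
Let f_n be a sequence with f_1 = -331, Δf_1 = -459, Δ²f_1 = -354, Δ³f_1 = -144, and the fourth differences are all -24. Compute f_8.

Build the table forward from the leading diagonal:
Δ⁴: -24, -24, -24, -24, -24, -24, -24, -24
Δ³: -144, -168, -192, -216, -240, -264, -288, -312
Δ²: -354, -498, -666, -858, -1074, -1314, -1578, -1866
Δ: -459, -813, -1311, -1977, -2835, -3909, -5223, -6801
f: -331, -790, -1603, -2914, -4891, -7726, -11635, -16858

-16858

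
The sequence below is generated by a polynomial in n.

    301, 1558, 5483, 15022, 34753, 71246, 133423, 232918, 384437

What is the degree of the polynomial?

Δ: 1257, 3925, 9539, 19731, 36493, 62177, 99495, 151519
Δ²: 2668, 5614, 10192, 16762, 25684, 37318, 52024
Δ³: 2946, 4578, 6570, 8922, 11634, 14706
Δ⁴: 1632, 1992, 2352, 2712, 3072
Δ⁵: 360, 360, 360, 360
The fifth differences are constant, so the polynomial has degree 5.

5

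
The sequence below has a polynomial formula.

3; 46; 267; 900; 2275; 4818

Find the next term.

43, 221, 633, 1375, 2543
178, 412, 742, 1168
234, 330, 426
96, 96
Fourth differences constant at 96.
426 + 96 = 522;  1168 + 522 = 1690;  2543 + 1690 = 4233;  4818 + 4233 = 9051

9051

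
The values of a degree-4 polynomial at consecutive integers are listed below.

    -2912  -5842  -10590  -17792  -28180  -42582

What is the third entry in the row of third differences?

-828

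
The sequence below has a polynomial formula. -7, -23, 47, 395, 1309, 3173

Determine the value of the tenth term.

31169

-16, 70, 348, 914, 1864
86, 278, 566, 950
192, 288, 384
96, 96
Fourth differences constant at 96.
384 + 96 = 480;  950 + 480 = 1430;  1864 + 1430 = 3294;  3173 + 3294 = 6467
480 + 96 = 576;  1430 + 576 = 2006;  3294 + 2006 = 5300;  6467 + 5300 = 11767
576 + 96 = 672;  2006 + 672 = 2678;  5300 + 2678 = 7978;  11767 + 7978 = 19745
672 + 96 = 768;  2678 + 768 = 3446;  7978 + 3446 = 11424;  19745 + 11424 = 31169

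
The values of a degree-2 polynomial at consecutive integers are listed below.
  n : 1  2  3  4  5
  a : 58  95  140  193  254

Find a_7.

37 , 45 , 53 , 61
8 , 8 , 8
Second differences constant at 8.
61 + 8 = 69;  254 + 69 = 323
69 + 8 = 77;  323 + 77 = 400

400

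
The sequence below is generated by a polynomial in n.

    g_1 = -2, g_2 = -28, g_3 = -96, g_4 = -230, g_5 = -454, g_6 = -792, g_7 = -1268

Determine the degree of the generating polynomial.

D1: -26, -68, -134, -224, -338, -476
D2: -42, -66, -90, -114, -138
D3: -24, -24, -24, -24
The third differences are constant, so the polynomial has degree 3.

3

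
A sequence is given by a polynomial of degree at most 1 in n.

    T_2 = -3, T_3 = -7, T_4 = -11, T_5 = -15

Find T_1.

1

-4, -4, -4
The first differences are constant at -4.
Work back: -3 + 4 = 1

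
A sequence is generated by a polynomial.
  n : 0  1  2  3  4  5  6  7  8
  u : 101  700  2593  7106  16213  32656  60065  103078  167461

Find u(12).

800213

599  1893  4513  9107  16443  27409  43013  64383
1294  2620  4594  7336  10966  15604  21370
1326  1974  2742  3630  4638  5766
648  768  888  1008  1128
120  120  120  120
Constant fifth difference = 120, so extend:
1128 + 120 = 1248;  5766 + 1248 = 7014;  21370 + 7014 = 28384;  64383 + 28384 = 92767;  167461 + 92767 = 260228
1248 + 120 = 1368;  7014 + 1368 = 8382;  28384 + 8382 = 36766;  92767 + 36766 = 129533;  260228 + 129533 = 389761
1368 + 120 = 1488;  8382 + 1488 = 9870;  36766 + 9870 = 46636;  129533 + 46636 = 176169;  389761 + 176169 = 565930
1488 + 120 = 1608;  9870 + 1608 = 11478;  46636 + 11478 = 58114;  176169 + 58114 = 234283;  565930 + 234283 = 800213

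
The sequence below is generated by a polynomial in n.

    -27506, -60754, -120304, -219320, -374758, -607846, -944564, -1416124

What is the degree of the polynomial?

5

-33248, -59550, -99016, -155438, -233088, -336718, -471560
-26302, -39466, -56422, -77650, -103630, -134842
-13164, -16956, -21228, -25980, -31212
-3792, -4272, -4752, -5232
-480, -480, -480
The fifth differences are constant, so the polynomial has degree 5.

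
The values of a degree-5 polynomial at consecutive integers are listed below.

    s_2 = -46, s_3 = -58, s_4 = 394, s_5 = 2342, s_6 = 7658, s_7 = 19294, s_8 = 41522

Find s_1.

-2

First differences: -12  452  1948  5316  11636  22228
Second differences: 464  1496  3368  6320  10592
Third differences: 1032  1872  2952  4272
Fourth differences: 840  1080  1320
Fifth differences: 240  240
The fifth differences are constant at 240.
Work back: 840 − 240 = 600;  1032 − 600 = 432;  464 − 432 = 32;  -12 − 32 = -44;  -46 + 44 = -2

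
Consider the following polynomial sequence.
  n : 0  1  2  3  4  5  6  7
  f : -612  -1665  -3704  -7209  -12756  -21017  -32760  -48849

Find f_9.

-98001

-1053, -2039, -3505, -5547, -8261, -11743, -16089
-986, -1466, -2042, -2714, -3482, -4346
-480, -576, -672, -768, -864
-96, -96, -96, -96
The fourth differences are constant (-96).
-864 − 96 = -960;  -4346 − 960 = -5306;  -16089 − 5306 = -21395;  -48849 − 21395 = -70244
-960 − 96 = -1056;  -5306 − 1056 = -6362;  -21395 − 6362 = -27757;  -70244 − 27757 = -98001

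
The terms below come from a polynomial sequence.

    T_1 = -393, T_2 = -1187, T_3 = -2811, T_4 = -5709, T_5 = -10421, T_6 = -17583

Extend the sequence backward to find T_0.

D1: -794, -1624, -2898, -4712, -7162
D2: -830, -1274, -1814, -2450
D3: -444, -540, -636
D4: -96, -96
The fourth differences are constant at -96.
Work back: -444 + 96 = -348;  -830 + 348 = -482;  -794 + 482 = -312;  -393 + 312 = -81

-81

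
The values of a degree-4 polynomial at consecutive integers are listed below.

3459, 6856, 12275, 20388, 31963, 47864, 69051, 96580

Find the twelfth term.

294596

D1: 3397  5419  8113  11575  15901  21187  27529
D2: 2022  2694  3462  4326  5286  6342
D3: 672  768  864  960  1056
D4: 96  96  96  96
The fourth differences are constant (96).
1056 + 96 = 1152;  6342 + 1152 = 7494;  27529 + 7494 = 35023;  96580 + 35023 = 131603
1152 + 96 = 1248;  7494 + 1248 = 8742;  35023 + 8742 = 43765;  131603 + 43765 = 175368
1248 + 96 = 1344;  8742 + 1344 = 10086;  43765 + 10086 = 53851;  175368 + 53851 = 229219
1344 + 96 = 1440;  10086 + 1440 = 11526;  53851 + 11526 = 65377;  229219 + 65377 = 294596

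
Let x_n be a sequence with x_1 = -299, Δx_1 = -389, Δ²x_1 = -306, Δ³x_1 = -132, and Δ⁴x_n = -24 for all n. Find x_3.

-1383

Build the table forward from the leading diagonal:
Fourth differences: -24  -24  -24
Third differences: -132  -156  -180
Second differences: -306  -438  -594
First differences: -389  -695  -1133
x: -299  -688  -1383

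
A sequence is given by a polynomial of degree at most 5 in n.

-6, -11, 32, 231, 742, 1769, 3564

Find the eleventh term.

First differences: -5  43  199  511  1027  1795
Second differences: 48  156  312  516  768
Third differences: 108  156  204  252
Fourth differences: 48  48  48
Constant fourth difference = 48, so extend:
252 + 48 = 300;  768 + 300 = 1068;  1795 + 1068 = 2863;  3564 + 2863 = 6427
300 + 48 = 348;  1068 + 348 = 1416;  2863 + 1416 = 4279;  6427 + 4279 = 10706
348 + 48 = 396;  1416 + 396 = 1812;  4279 + 1812 = 6091;  10706 + 6091 = 16797
396 + 48 = 444;  1812 + 444 = 2256;  6091 + 2256 = 8347;  16797 + 8347 = 25144

25144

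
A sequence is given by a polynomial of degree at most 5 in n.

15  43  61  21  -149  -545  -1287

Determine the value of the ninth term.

28  18  -40  -170  -396  -742
-10  -58  -130  -226  -346
-48  -72  -96  -120
-24  -24  -24
Fourth differences constant at -24.
-120 − 24 = -144;  -346 − 144 = -490;  -742 − 490 = -1232;  -1287 − 1232 = -2519
-144 − 24 = -168;  -490 − 168 = -658;  -1232 − 658 = -1890;  -2519 − 1890 = -4409

-4409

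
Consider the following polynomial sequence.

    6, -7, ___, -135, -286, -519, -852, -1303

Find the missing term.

Using the last 5 terms:
Δ: -151  -233  -333  -451
Δ²: -82  -100  -118
Δ³: -18  -18
Constant third difference = -18.
Extend backward: -82 + 18 = -64;  -151 + 64 = -87;  -135 + 87 = -48

-48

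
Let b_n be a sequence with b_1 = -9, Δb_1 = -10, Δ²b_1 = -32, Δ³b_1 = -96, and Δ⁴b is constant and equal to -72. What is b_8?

-6631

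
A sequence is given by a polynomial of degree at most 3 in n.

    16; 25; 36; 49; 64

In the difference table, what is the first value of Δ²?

2

D1: 9, 11, 13, 15
D2: 2, 2, 2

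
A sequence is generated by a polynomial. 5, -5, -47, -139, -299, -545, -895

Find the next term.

-1367

First differences: -10  -42  -92  -160  -246  -350
Second differences: -32  -50  -68  -86  -104
Third differences: -18  -18  -18  -18
Constant third difference = -18, so extend:
-104 − 18 = -122;  -350 − 122 = -472;  -895 − 472 = -1367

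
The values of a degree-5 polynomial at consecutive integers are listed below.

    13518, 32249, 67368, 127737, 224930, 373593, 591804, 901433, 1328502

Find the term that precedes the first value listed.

4665

First differences: 18731, 35119, 60369, 97193, 148663, 218211, 309629, 427069
Second differences: 16388, 25250, 36824, 51470, 69548, 91418, 117440
Third differences: 8862, 11574, 14646, 18078, 21870, 26022
Fourth differences: 2712, 3072, 3432, 3792, 4152
Fifth differences: 360, 360, 360, 360
The fifth differences are constant at 360.
Work back: 2712 − 360 = 2352;  8862 − 2352 = 6510;  16388 − 6510 = 9878;  18731 − 9878 = 8853;  13518 − 8853 = 4665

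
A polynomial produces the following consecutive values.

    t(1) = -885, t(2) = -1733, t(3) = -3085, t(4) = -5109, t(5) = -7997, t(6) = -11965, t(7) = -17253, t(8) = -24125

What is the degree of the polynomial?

-848, -1352, -2024, -2888, -3968, -5288, -6872
-504, -672, -864, -1080, -1320, -1584
-168, -192, -216, -240, -264
-24, -24, -24, -24
The fourth differences are constant, so the polynomial has degree 4.

4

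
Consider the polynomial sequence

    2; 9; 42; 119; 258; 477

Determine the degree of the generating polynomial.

7, 33, 77, 139, 219
26, 44, 62, 80
18, 18, 18
The third differences are constant, so the polynomial has degree 3.

3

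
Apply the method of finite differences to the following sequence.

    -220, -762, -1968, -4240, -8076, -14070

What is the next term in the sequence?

-22912

-542, -1206, -2272, -3836, -5994
-664, -1066, -1564, -2158
-402, -498, -594
-96, -96
Constant fourth difference = -96, so extend:
-594 − 96 = -690;  -2158 − 690 = -2848;  -5994 − 2848 = -8842;  -14070 − 8842 = -22912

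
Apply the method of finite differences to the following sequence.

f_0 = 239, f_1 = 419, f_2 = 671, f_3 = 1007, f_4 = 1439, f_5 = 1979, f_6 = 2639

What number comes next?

Δ: 180  252  336  432  540  660
Δ²: 72  84  96  108  120
Δ³: 12  12  12  12
Constant third difference = 12, so extend:
120 + 12 = 132;  660 + 132 = 792;  2639 + 792 = 3431

3431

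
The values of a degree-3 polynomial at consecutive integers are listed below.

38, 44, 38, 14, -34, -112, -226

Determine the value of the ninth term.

-586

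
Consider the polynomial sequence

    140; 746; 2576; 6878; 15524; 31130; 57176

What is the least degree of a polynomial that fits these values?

D1: 606, 1830, 4302, 8646, 15606, 26046
D2: 1224, 2472, 4344, 6960, 10440
D3: 1248, 1872, 2616, 3480
D4: 624, 744, 864
D5: 120, 120
The fifth differences are constant, so the polynomial has degree 5.

5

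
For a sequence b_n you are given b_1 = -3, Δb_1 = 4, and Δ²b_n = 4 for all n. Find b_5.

37

Build the table forward from the leading diagonal:
D2: 4, 4, 4, 4, 4
D1: 4, 8, 12, 16, 20
b: -3, 1, 9, 21, 37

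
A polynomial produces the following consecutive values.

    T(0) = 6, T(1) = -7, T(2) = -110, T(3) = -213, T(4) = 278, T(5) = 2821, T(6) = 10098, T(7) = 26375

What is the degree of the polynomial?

5

D1: -13, -103, -103, 491, 2543, 7277, 16277
D2: -90, 0, 594, 2052, 4734, 9000
D3: 90, 594, 1458, 2682, 4266
D4: 504, 864, 1224, 1584
D5: 360, 360, 360
The fifth differences are constant, so the polynomial has degree 5.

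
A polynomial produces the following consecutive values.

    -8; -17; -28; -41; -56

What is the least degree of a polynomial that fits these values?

2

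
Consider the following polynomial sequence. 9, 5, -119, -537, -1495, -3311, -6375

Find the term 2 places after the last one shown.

D1: -4  -124  -418  -958  -1816  -3064
D2: -120  -294  -540  -858  -1248
D3: -174  -246  -318  -390
D4: -72  -72  -72
Constant fourth difference = -72, so extend:
-390 − 72 = -462;  -1248 − 462 = -1710;  -3064 − 1710 = -4774;  -6375 − 4774 = -11149
-462 − 72 = -534;  -1710 − 534 = -2244;  -4774 − 2244 = -7018;  -11149 − 7018 = -18167

-18167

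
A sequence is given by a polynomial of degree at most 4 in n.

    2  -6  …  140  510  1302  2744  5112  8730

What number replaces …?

Using the last 6 terms:
Δ: 370, 792, 1442, 2368, 3618
Δ²: 422, 650, 926, 1250
Δ³: 228, 276, 324
Δ⁴: 48, 48
Constant fourth difference = 48.
Extend backward: 228 − 48 = 180;  422 − 180 = 242;  370 − 242 = 128;  140 − 128 = 12

12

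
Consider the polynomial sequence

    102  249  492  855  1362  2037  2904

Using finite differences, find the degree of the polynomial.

3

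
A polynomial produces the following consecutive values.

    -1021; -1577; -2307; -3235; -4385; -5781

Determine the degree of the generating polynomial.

3

Δ: -556, -730, -928, -1150, -1396
Δ²: -174, -198, -222, -246
Δ³: -24, -24, -24
The third differences are constant, so the polynomial has degree 3.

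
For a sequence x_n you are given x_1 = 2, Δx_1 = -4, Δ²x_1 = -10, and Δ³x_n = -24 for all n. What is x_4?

-64

Build the table forward from the leading diagonal:
Third differences: -24  -24  -24  -24
Second differences: -10  -34  -58  -82
First differences: -4  -14  -48  -106
x: 2  -2  -16  -64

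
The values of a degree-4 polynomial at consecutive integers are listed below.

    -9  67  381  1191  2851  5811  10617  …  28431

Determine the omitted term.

17911

Using the first 7 terms:
76  314  810  1660  2960  4806
238  496  850  1300  1846
258  354  450  546
96  96  96
Constant fourth difference = 96.
Extend forward: 546 + 96 = 642;  1846 + 642 = 2488;  4806 + 2488 = 7294;  10617 + 7294 = 17911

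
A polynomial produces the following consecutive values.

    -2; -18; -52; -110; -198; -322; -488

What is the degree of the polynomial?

3

First differences: -16, -34, -58, -88, -124, -166
Second differences: -18, -24, -30, -36, -42
Third differences: -6, -6, -6, -6
The third differences are constant, so the polynomial has degree 3.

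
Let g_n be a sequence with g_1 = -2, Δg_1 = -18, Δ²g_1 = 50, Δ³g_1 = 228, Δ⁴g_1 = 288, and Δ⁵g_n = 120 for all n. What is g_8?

21502

Build the table forward from the leading diagonal:
D5: 120, 120, 120, 120, 120, 120, 120, 120
D4: 288, 408, 528, 648, 768, 888, 1008, 1128
D3: 228, 516, 924, 1452, 2100, 2868, 3756, 4764
D2: 50, 278, 794, 1718, 3170, 5270, 8138, 11894
D1: -18, 32, 310, 1104, 2822, 5992, 11262, 19400
g: -2, -20, 12, 322, 1426, 4248, 10240, 21502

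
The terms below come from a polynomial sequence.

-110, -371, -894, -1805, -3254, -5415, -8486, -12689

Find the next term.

-18270

Δ: -261  -523  -911  -1449  -2161  -3071  -4203
Δ²: -262  -388  -538  -712  -910  -1132
Δ³: -126  -150  -174  -198  -222
Δ⁴: -24  -24  -24  -24
The fourth differences are constant (-24).
-222 − 24 = -246;  -1132 − 246 = -1378;  -4203 − 1378 = -5581;  -12689 − 5581 = -18270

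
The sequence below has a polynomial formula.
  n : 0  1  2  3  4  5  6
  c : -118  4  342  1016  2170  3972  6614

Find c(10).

D1: 122, 338, 674, 1154, 1802, 2642
D2: 216, 336, 480, 648, 840
D3: 120, 144, 168, 192
D4: 24, 24, 24
Fourth differences constant at 24.
192 + 24 = 216;  840 + 216 = 1056;  2642 + 1056 = 3698;  6614 + 3698 = 10312
216 + 24 = 240;  1056 + 240 = 1296;  3698 + 1296 = 4994;  10312 + 4994 = 15306
240 + 24 = 264;  1296 + 264 = 1560;  4994 + 1560 = 6554;  15306 + 6554 = 21860
264 + 24 = 288;  1560 + 288 = 1848;  6554 + 1848 = 8402;  21860 + 8402 = 30262

30262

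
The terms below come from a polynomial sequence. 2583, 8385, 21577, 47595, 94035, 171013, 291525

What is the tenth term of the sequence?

5802, 13192, 26018, 46440, 76978, 120512
7390, 12826, 20422, 30538, 43534
5436, 7596, 10116, 12996
2160, 2520, 2880
360, 360
Constant fifth difference = 360, so extend:
2880 + 360 = 3240;  12996 + 3240 = 16236;  43534 + 16236 = 59770;  120512 + 59770 = 180282;  291525 + 180282 = 471807
3240 + 360 = 3600;  16236 + 3600 = 19836;  59770 + 19836 = 79606;  180282 + 79606 = 259888;  471807 + 259888 = 731695
3600 + 360 = 3960;  19836 + 3960 = 23796;  79606 + 23796 = 103402;  259888 + 103402 = 363290;  731695 + 363290 = 1094985

1094985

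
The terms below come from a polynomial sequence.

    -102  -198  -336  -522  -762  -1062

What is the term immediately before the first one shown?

D1: -96, -138, -186, -240, -300
D2: -42, -48, -54, -60
D3: -6, -6, -6
The third differences are constant at -6.
Work back: -42 + 6 = -36;  -96 + 36 = -60;  -102 + 60 = -42

-42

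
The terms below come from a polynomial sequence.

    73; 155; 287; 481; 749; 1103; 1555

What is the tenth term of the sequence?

3619

D1: 82  132  194  268  354  452
D2: 50  62  74  86  98
D3: 12  12  12  12
Third differences constant at 12.
98 + 12 = 110;  452 + 110 = 562;  1555 + 562 = 2117
110 + 12 = 122;  562 + 122 = 684;  2117 + 684 = 2801
122 + 12 = 134;  684 + 134 = 818;  2801 + 818 = 3619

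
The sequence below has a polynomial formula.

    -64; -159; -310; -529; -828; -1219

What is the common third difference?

-12

D1: -95, -151, -219, -299, -391
D2: -56, -68, -80, -92
D3: -12, -12, -12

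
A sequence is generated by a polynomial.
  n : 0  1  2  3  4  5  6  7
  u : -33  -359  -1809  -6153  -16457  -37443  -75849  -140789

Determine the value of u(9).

-400767

Δ: -326 , -1450 , -4344 , -10304 , -20986 , -38406 , -64940
Δ²: -1124 , -2894 , -5960 , -10682 , -17420 , -26534
Δ³: -1770 , -3066 , -4722 , -6738 , -9114
Δ⁴: -1296 , -1656 , -2016 , -2376
Δ⁵: -360 , -360 , -360
The fifth differences are constant (-360).
-2376 − 360 = -2736;  -9114 − 2736 = -11850;  -26534 − 11850 = -38384;  -64940 − 38384 = -103324;  -140789 − 103324 = -244113
-2736 − 360 = -3096;  -11850 − 3096 = -14946;  -38384 − 14946 = -53330;  -103324 − 53330 = -156654;  -244113 − 156654 = -400767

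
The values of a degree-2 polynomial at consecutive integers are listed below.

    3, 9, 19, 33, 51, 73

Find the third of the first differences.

14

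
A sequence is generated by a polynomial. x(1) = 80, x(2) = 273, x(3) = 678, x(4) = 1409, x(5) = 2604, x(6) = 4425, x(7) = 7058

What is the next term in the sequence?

D1: 193, 405, 731, 1195, 1821, 2633
D2: 212, 326, 464, 626, 812
D3: 114, 138, 162, 186
D4: 24, 24, 24
Constant fourth difference = 24, so extend:
186 + 24 = 210;  812 + 210 = 1022;  2633 + 1022 = 3655;  7058 + 3655 = 10713

10713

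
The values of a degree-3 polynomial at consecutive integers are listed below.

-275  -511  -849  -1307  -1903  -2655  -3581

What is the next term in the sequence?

-4699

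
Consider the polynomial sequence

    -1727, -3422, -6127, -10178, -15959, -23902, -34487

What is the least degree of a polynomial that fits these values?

D1: -1695, -2705, -4051, -5781, -7943, -10585
D2: -1010, -1346, -1730, -2162, -2642
D3: -336, -384, -432, -480
D4: -48, -48, -48
The fourth differences are constant, so the polynomial has degree 4.

4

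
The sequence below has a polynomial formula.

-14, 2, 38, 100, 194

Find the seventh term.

502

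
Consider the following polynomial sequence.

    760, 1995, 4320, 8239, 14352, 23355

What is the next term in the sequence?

1235 , 2325 , 3919 , 6113 , 9003
1090 , 1594 , 2194 , 2890
504 , 600 , 696
96 , 96
Constant fourth difference = 96, so extend:
696 + 96 = 792;  2890 + 792 = 3682;  9003 + 3682 = 12685;  23355 + 12685 = 36040

36040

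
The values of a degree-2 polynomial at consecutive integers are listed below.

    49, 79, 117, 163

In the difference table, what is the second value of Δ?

First differences: 30, 38, 46
Second differences: 8, 8

38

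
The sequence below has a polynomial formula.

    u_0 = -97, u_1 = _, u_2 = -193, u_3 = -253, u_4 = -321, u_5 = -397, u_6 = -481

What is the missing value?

-141

Using the last 5 terms:
-60  -68  -76  -84
-8  -8  -8
Constant second difference = -8.
Extend backward: -60 + 8 = -52;  -193 + 52 = -141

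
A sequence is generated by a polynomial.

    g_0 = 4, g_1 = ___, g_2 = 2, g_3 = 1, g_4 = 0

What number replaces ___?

Using the last 3 terms:
-1  -1
Constant first difference = -1.
Extend backward: 2 + 1 = 3

3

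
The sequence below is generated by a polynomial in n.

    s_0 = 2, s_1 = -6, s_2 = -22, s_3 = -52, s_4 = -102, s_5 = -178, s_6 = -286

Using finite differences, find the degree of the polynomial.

3

Δ: -8, -16, -30, -50, -76, -108
Δ²: -8, -14, -20, -26, -32
Δ³: -6, -6, -6, -6
The third differences are constant, so the polynomial has degree 3.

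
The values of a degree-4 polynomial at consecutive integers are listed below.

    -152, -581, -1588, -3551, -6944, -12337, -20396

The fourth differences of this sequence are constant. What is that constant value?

First differences: -429, -1007, -1963, -3393, -5393, -8059
Second differences: -578, -956, -1430, -2000, -2666
Third differences: -378, -474, -570, -666
Fourth differences: -96, -96, -96

-96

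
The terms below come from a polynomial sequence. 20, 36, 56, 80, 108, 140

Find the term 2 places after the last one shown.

D1: 16, 20, 24, 28, 32
D2: 4, 4, 4, 4
Second differences constant at 4.
32 + 4 = 36;  140 + 36 = 176
36 + 4 = 40;  176 + 40 = 216

216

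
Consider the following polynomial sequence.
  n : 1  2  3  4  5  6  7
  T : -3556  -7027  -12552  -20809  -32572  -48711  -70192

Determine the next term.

-98077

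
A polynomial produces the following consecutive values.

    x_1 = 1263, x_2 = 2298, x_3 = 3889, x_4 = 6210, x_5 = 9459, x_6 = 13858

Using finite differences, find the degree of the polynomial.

4

Δ: 1035, 1591, 2321, 3249, 4399
Δ²: 556, 730, 928, 1150
Δ³: 174, 198, 222
Δ⁴: 24, 24
The fourth differences are constant, so the polynomial has degree 4.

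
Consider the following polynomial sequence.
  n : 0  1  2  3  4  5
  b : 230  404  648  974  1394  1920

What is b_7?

3338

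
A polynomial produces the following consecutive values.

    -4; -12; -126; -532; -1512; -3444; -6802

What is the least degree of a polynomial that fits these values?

4

D1: -8, -114, -406, -980, -1932, -3358
D2: -106, -292, -574, -952, -1426
D3: -186, -282, -378, -474
D4: -96, -96, -96
The fourth differences are constant, so the polynomial has degree 4.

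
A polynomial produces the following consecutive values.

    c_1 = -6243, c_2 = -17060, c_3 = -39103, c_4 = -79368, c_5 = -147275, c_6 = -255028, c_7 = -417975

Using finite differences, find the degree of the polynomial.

D1: -10817, -22043, -40265, -67907, -107753, -162947
D2: -11226, -18222, -27642, -39846, -55194
D3: -6996, -9420, -12204, -15348
D4: -2424, -2784, -3144
D5: -360, -360
The fifth differences are constant, so the polynomial has degree 5.

5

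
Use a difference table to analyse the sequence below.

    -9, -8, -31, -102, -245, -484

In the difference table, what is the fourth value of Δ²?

-96

Δ: 1, -23, -71, -143, -239
Δ²: -24, -48, -72, -96
Δ³: -24, -24, -24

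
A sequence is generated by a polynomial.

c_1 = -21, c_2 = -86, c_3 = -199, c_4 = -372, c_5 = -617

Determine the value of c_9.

First differences: -65, -113, -173, -245
Second differences: -48, -60, -72
Third differences: -12, -12
Third differences constant at -12.
-72 − 12 = -84;  -245 − 84 = -329;  -617 − 329 = -946
-84 − 12 = -96;  -329 − 96 = -425;  -946 − 425 = -1371
-96 − 12 = -108;  -425 − 108 = -533;  -1371 − 533 = -1904
-108 − 12 = -120;  -533 − 120 = -653;  -1904 − 653 = -2557

-2557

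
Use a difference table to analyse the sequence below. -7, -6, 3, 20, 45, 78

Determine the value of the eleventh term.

Δ: 1 , 9 , 17 , 25 , 33
Δ²: 8 , 8 , 8 , 8
Second differences constant at 8.
33 + 8 = 41;  78 + 41 = 119
41 + 8 = 49;  119 + 49 = 168
49 + 8 = 57;  168 + 57 = 225
57 + 8 = 65;  225 + 65 = 290
65 + 8 = 73;  290 + 73 = 363

363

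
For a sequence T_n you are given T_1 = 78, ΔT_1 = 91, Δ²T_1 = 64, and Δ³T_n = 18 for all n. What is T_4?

Build the table forward from the leading diagonal:
Third differences: 18  18  18  18
Second differences: 64  82  100  118
First differences: 91  155  237  337
T: 78  169  324  561

561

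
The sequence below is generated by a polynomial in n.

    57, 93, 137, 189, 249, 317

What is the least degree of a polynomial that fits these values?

2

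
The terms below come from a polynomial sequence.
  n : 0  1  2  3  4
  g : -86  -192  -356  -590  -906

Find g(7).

-2466

D1: -106  -164  -234  -316
D2: -58  -70  -82
D3: -12  -12
The third differences are constant (-12).
-82 − 12 = -94;  -316 − 94 = -410;  -906 − 410 = -1316
-94 − 12 = -106;  -410 − 106 = -516;  -1316 − 516 = -1832
-106 − 12 = -118;  -516 − 118 = -634;  -1832 − 634 = -2466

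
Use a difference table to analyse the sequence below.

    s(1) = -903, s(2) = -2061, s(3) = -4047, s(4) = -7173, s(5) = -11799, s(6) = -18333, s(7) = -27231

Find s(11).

-97263

D1: -1158 , -1986 , -3126 , -4626 , -6534 , -8898
D2: -828 , -1140 , -1500 , -1908 , -2364
D3: -312 , -360 , -408 , -456
D4: -48 , -48 , -48
The fourth differences are constant (-48).
-456 − 48 = -504;  -2364 − 504 = -2868;  -8898 − 2868 = -11766;  -27231 − 11766 = -38997
-504 − 48 = -552;  -2868 − 552 = -3420;  -11766 − 3420 = -15186;  -38997 − 15186 = -54183
-552 − 48 = -600;  -3420 − 600 = -4020;  -15186 − 4020 = -19206;  -54183 − 19206 = -73389
-600 − 48 = -648;  -4020 − 648 = -4668;  -19206 − 4668 = -23874;  -73389 − 23874 = -97263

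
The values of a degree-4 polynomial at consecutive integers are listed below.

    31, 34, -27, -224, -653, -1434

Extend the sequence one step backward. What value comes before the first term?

3, -61, -197, -429, -781
-64, -136, -232, -352
-72, -96, -120
-24, -24
The fourth differences are constant at -24.
Work back: -72 + 24 = -48;  -64 + 48 = -16;  3 + 16 = 19;  31 − 19 = 12

12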